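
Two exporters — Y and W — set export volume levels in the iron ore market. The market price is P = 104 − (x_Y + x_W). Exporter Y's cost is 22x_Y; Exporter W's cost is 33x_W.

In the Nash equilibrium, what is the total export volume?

Exporter Y's profit: π = x_Y(104 − (x_Y + x_W)) − 22x_Y.
∂π/∂x_Y = 82 − 2x_Y − x_W = 0, so x_Y = 41 − 0.5x_W.
By the same steps for W: x_W = 35.5 − 0.5x_Y.
Plugging x_W into Y's best response: x_Y = 41 − 0.5(35.5 − 0.5x_Y) ⇒ 0.75x_Y = 23.25, so x_Y = 31.
Then x_W = 35.5 − 0.5·31 = 20.
Total export volume: 31 + 20 = 51.

51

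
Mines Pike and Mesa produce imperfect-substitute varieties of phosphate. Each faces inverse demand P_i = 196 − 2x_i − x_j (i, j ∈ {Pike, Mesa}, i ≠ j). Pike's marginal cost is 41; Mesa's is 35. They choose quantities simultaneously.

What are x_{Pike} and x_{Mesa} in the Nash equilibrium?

Mine Pike's profit: π = x_{Pike}(196 − 2x_{Pike} − x_{Mesa}) − 41x_{Pike}.
∂π/∂x_{Pike} = 155 − 4x_{Pike} − x_{Mesa} = 0 ⇒ x_{Pike} = 38.75 − 0.25x_{Mesa}.
Similarly x_{Mesa} = 40.25 − 0.25x_{Pike}.
Substituting the second reaction function into the first: x_{Pike} = 38.75 − 0.25(40.25 − 0.25x_{Pike}), which gives 0.9375x_{Pike} = 28.6875 ⇒ x_{Pike} = 30.6.
Then x_{Mesa} = 40.25 − 0.25·30.6 = 32.6.

30.6, 32.6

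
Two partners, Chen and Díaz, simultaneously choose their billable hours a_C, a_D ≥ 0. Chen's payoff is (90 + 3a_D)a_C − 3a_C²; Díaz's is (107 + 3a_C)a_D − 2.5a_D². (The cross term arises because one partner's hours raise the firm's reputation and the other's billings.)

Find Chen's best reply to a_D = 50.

40

Expanding Chen's payoff: 90a_C + 3a_Da_C − 3a_C².
∂π/∂a_C = 90 + 3a_D − 6a_C = 0, so a_C = 15 + 0.5a_D.
At a_D = 50: a_C = 15 + 0.5·50 = 40.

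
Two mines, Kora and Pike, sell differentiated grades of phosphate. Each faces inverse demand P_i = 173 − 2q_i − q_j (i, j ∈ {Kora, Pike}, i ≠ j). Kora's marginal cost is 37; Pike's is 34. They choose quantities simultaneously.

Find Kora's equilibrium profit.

1458

Mine Kora's profit: π = q_{Kora}(173 − 2q_{Kora} − q_{Pike}) − 37q_{Kora}.
∂π/∂q_{Kora} = 136 − 4q_{Kora} − q_{Pike} = 0 ⇒ q_{Kora} = 34 − 0.25q_{Pike}.
Similarly q_{Pike} = 34.75 − 0.25q_{Kora}.
Substituting the second reaction function into the first: q_{Kora} = 34 − 0.25(34.75 − 0.25q_{Kora}), which gives 0.9375q_{Kora} = 25.3125 ⇒ q_{Kora} = 27.
Then q_{Pike} = 34.75 − 0.25·27 = 28.
P_{Kora} = 173 − 2·27 − 28 = 91.
Profit = (91 − 37)·27 = 1458.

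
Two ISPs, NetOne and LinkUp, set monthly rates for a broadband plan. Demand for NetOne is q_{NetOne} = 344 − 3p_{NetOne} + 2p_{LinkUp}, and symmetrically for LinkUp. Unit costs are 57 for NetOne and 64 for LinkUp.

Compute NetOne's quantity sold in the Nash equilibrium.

219.1875

NetOne's profit: π = (p_{NetOne} − 57)(344 − 3p_{NetOne} + 2p_{LinkUp}).
∂π/∂p_{NetOne} = 515 − 6p_{NetOne} + 2p_{LinkUp} = 0 ⇒ p_{NetOne} = 515/6 + (1/3)p_{LinkUp}.
Similarly p_{LinkUp} = 268/3 + (1/3)p_{NetOne}.
Solving the two reaction functions simultaneously: (1 − (1/3)(1/3))p_{NetOne} = 515/6 + (1/3)·(268/3), so (8/9)p_{NetOne} = 2081/18 and p_{NetOne} = 130.0625.
Then p_{LinkUp} = 268/3 + (1/3)·130.0625 = 132.6875.
q_{NetOne} = 344 − 3·130.0625 + 2·132.6875 = 219.1875.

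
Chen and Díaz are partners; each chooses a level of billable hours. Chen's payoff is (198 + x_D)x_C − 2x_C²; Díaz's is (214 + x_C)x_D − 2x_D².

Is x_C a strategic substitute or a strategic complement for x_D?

strategic complements

Expanding Chen's payoff: 198x_C + x_Dx_C − 2x_C².
∂π/∂x_C = 198 + x_D − 4x_C = 0, so x_C = 49.5 + 0.25x_D.
The best-response slope dx_C/dx_D = 0.25 > 0: the reaction function is upward-sloping, so the choices are strategic complements.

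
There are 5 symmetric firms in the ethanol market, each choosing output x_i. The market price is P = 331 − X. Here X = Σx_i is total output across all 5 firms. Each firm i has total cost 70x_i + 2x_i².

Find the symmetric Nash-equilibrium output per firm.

A representative firm's profit is π_i = x_i(331 − X) − 70x_i − 2x_i², with X = x_i + Σ_{j≠i} x_j.
First-order condition: 261 − 6x_i − Σ_{j≠i} x_j = 0.
In a symmetric equilibrium every firm chooses the same x, so Σ_{j≠i} x_j = 4x. The condition becomes 261 − 10x = 0, giving x = 261/10 = 26.1.

26.1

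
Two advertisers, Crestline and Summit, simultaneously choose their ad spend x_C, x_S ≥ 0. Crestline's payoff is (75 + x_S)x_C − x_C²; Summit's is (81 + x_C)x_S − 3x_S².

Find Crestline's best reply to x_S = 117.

96

Expanding Crestline's payoff: 75x_C + x_Sx_C − x_C².
∂π/∂x_C = 75 + x_S − 2x_C = 0, so x_C = 37.5 + 0.5x_S.
At x_S = 117: x_C = 37.5 + 0.5·117 = 96.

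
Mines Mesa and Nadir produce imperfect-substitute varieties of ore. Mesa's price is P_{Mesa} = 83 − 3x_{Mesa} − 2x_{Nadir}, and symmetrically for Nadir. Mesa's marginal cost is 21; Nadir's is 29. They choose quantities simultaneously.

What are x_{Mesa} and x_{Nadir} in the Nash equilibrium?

Mine Mesa's profit: π = x_{Mesa}(83 − 3x_{Mesa} − 2x_{Nadir}) − 21x_{Mesa}.
∂π/∂x_{Mesa} = 62 − 6x_{Mesa} − 2x_{Nadir} = 0 ⇒ x_{Mesa} = 31/3 − (1/3)x_{Nadir}.
Similarly x_{Nadir} = 9 − (1/3)x_{Mesa}.
Substituting the second reaction function into the first: x_{Mesa} = 31/3 − (1/3)(9 − (1/3)x_{Mesa}), which gives (8/9)x_{Mesa} = 22/3 ⇒ x_{Mesa} = 8.25.
Then x_{Nadir} = 9 − (1/3)·8.25 = 6.25.

8.25, 6.25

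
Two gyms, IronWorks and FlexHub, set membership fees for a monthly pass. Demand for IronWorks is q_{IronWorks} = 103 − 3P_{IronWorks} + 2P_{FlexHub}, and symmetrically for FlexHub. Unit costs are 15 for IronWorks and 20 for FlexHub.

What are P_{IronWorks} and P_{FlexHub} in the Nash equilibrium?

IronWorks's profit: π = (P_{IronWorks} − 15)(103 − 3P_{IronWorks} + 2P_{FlexHub}).
∂π/∂P_{IronWorks} = 148 − 6P_{IronWorks} + 2P_{FlexHub} = 0 ⇒ P_{IronWorks} = 74/3 + (1/3)P_{FlexHub}.
Similarly P_{FlexHub} = 163/6 + (1/3)P_{IronWorks}.
Solving the two reaction functions simultaneously: (1 − (1/3)(1/3))P_{IronWorks} = 74/3 + (1/3)·(163/6), so (8/9)P_{IronWorks} = 607/18 and P_{IronWorks} = 37.9375.
Then P_{FlexHub} = 163/6 + (1/3)·37.9375 = 39.8125.

37.9375, 39.8125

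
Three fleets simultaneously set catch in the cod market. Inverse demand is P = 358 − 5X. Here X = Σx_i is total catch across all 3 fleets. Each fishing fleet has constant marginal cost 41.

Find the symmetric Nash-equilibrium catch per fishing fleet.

15.85

A representative fishing fleet's profit is π_i = x_i(358 − 5X) − 41x_i, with X = x_i + Σ_{j≠i} x_j.
First-order condition: 317 − 10x_i − 5Σ_{j≠i} x_j = 0.
Imposing symmetry (x_j = x for all j) turns Σ_{j≠i} x_j into 2x, so 317 = 20x and x = 15.85.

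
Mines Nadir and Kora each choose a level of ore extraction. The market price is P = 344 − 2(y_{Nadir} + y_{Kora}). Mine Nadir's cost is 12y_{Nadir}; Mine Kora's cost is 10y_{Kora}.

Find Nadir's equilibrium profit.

Mine Nadir's profit: π = y_{Nadir}(344 − 2(y_{Nadir} + y_{Kora})) − 12y_{Nadir}.
∂π/∂y_{Nadir} = 332 − 4y_{Nadir} − 2y_{Kora} = 0, so y_{Nadir} = 83 − 0.5y_{Kora}.
By the same steps for Kora: y_{Kora} = 83.5 − 0.5y_{Nadir}.
Solving the two reaction functions simultaneously: (1 − (−0.5)(−0.5))y_{Nadir} = 83 − 0.5·83.5, so 0.75y_{Nadir} = 41.25 and y_{Nadir} = 55.
Then y_{Kora} = 83.5 − 0.5·55 = 56.
Price P = 344 − 2·111 = 122.
Nadir's profit: (122 − 12)·55 = 6050.

6050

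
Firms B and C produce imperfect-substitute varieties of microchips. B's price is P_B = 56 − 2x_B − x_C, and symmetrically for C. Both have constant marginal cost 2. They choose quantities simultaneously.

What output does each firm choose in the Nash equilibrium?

10.8

Firm B's profit: π = x_B(56 − 2x_B − x_C) − 2x_B.
∂π/∂x_B = 54 − 4x_B − x_C = 0 ⇒ x_B = 13.5 − 0.25x_C.
By symmetry x_C = x_B; substituting into the reaction function, 1.25x_B = 13.5 and x_B = 10.8.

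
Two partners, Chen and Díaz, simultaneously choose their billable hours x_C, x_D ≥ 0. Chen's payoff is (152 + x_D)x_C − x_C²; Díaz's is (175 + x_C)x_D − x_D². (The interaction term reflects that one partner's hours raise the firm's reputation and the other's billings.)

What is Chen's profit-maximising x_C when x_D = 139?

145.5

Expanding Chen's payoff: 152x_C + x_Dx_C − x_C².
∂π/∂x_C = 152 + x_D − 2x_C = 0, so x_C = 76 + 0.5x_D.
At x_D = 139: x_C = 76 + 0.5·139 = 145.5.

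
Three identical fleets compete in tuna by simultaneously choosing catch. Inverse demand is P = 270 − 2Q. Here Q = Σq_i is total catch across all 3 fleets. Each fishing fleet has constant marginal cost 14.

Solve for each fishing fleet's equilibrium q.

32

A representative fishing fleet's profit is π_i = q_i(270 − 2Q) − 14q_i, with Q = q_i + Σ_{j≠i} q_j.
First-order condition: 256 − 4q_i − 2Σ_{j≠i} q_j = 0.
Imposing symmetry (q_j = q for all j) turns Σ_{j≠i} q_j into 2q, so 256 = 8q and q = 32.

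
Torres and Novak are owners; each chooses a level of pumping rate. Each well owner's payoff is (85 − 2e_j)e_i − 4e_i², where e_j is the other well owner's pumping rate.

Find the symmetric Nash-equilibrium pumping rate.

8.5

Torres's payoff is (85 − 2e_N)e_T − 4e_T².
∂π/∂e_T = 85 − 2e_N − 8e_T = 0, so e_T = 10.625 − 0.25e_N.
By symmetry e_N = e_T; substituting into the reaction function, 1.25e_T = 10.625 and e_T = 8.5.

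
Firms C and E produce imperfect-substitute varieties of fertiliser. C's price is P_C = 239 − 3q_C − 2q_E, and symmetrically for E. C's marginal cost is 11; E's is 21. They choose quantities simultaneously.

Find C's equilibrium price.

98.375

Firm C's profit: π = q_C(239 − 3q_C − 2q_E) − 11q_C.
∂π/∂q_C = 228 − 6q_C − 2q_E = 0 ⇒ q_C = 38 − (1/3)q_E.
Similarly q_E = 109/3 − (1/3)q_C.
Substituting the second reaction function into the first: q_C = 38 − (1/3)(109/3 − (1/3)q_C), which gives (8/9)q_C = 233/9 ⇒ q_C = 29.125.
Then q_E = 109/3 − (1/3)·29.125 = 26.625.
P_C = 239 − 3·29.125 − 2·26.625 = 98.375.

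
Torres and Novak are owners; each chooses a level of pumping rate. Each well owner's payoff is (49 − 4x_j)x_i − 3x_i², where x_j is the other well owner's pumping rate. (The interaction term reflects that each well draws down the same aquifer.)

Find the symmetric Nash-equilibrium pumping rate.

4.9

Torres's payoff is (49 − 4x_N)x_T − 3x_T².
∂π/∂x_T = 49 − 4x_N − 6x_T = 0, so x_T = 49/6 − (2/3)x_N.
The game is symmetric, so in equilibrium x_N = x_T: the reaction function gives (5/3)x_T = 49/6, hence x_T = 4.9.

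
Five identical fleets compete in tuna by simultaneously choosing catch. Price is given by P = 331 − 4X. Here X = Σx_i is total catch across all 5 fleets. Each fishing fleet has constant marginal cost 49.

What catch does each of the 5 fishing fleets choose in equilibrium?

11.75

A representative fishing fleet's profit is π_i = x_i(331 − 4X) − 49x_i, with X = x_i + Σ_{j≠i} x_j.
First-order condition: 282 − 8x_i − 4Σ_{j≠i} x_j = 0.
Imposing symmetry (x_j = x for all j) turns Σ_{j≠i} x_j into 4x, so 282 = 24x and x = 11.75.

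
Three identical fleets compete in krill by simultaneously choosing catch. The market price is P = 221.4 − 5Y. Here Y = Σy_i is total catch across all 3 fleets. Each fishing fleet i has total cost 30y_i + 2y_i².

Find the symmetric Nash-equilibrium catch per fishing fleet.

7.975

A representative fishing fleet's profit is π_i = y_i(221.4 − 5Y) − 30y_i − 2y_i², with Y = y_i + Σ_{j≠i} y_j.
First-order condition: 191.4 − 14y_i − 5Σ_{j≠i} y_j = 0.
Imposing symmetry (y_j = y for all j) turns Σ_{j≠i} y_j into 2y, so 191.4 = 24y and y = 7.975.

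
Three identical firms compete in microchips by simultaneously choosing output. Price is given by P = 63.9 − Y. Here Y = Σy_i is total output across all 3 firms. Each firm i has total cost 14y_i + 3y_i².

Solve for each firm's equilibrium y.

4.99

A representative firm's profit is π_i = y_i(63.9 − Y) − 14y_i − 3y_i², with Y = y_i + Σ_{j≠i} y_j.
First-order condition: 49.9 − 8y_i − Σ_{j≠i} y_j = 0.
Imposing symmetry (y_j = y for all j) turns Σ_{j≠i} y_j into 2y, so 49.9 = 10y and y = 4.99.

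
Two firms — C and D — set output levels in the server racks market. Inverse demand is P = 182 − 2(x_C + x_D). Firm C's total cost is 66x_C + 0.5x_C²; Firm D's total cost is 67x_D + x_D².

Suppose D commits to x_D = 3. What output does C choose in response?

Firm C's profit: π = x_C(182 − 2(x_C + x_D)) − 66x_C − 0.5x_C².
∂π/∂x_C = 116 − 5x_C − 2x_D = 0, so x_C = 23.2 − 0.4x_D.
At x_D = 3: x_C = 23.2 − 0.4·3 = 22.

22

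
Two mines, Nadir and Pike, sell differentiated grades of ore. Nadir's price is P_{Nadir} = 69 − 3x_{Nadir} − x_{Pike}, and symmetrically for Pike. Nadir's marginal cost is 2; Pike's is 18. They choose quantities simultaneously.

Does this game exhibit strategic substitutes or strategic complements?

strategic substitutes

Mine Nadir's profit: π = x_{Nadir}(69 − 3x_{Nadir} − x_{Pike}) − 2x_{Nadir}.
∂π/∂x_{Nadir} = 67 − 6x_{Nadir} − x_{Pike} = 0 ⇒ x_{Nadir} = 67/6 − (1/6)x_{Pike}.
The best-response slope dx_{Nadir}/dx_{Pike} = −1/6 < 0: the reaction function is downward-sloping, so the choices are strategic substitutes.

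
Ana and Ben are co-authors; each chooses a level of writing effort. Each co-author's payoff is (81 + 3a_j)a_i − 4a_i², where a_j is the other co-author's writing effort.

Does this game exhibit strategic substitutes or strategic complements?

strategic complements

Ana's payoff is (81 + 3a_B)a_A − 4a_A².
∂π/∂a_A = 81 + 3a_B − 8a_A = 0, so a_A = 10.125 + 0.375a_B.
The best-response slope da_A/da_B = 0.375 > 0: the reaction function is upward-sloping, so the choices are strategic complements.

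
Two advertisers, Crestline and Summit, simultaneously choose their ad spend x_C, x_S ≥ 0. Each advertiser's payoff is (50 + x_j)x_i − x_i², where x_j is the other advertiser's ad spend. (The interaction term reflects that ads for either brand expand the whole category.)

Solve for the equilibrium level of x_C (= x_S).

50

Crestline's payoff is (50 + x_S)x_C − x_C².
∂π/∂x_C = 50 + x_S − 2x_C = 0, so x_C = 25 + 0.5x_S.
By symmetry x_S = x_C; substituting into the reaction function, 0.5x_C = 25 and x_C = 50.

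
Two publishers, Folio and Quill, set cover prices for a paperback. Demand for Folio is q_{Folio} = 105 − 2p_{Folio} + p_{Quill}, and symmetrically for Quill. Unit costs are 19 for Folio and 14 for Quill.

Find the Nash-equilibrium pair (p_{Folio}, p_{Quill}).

Folio's profit: π = (p_{Folio} − 19)(105 − 2p_{Folio} + p_{Quill}).
∂π/∂p_{Folio} = 143 − 4p_{Folio} + p_{Quill} = 0 ⇒ p_{Folio} = 35.75 + 0.25p_{Quill}.
Similarly p_{Quill} = 33.25 + 0.25p_{Folio}.
Solving the two reaction functions simultaneously: (1 − (0.25)(0.25))p_{Folio} = 35.75 + 0.25·33.25, so 0.9375p_{Folio} = 44.0625 and p_{Folio} = 47.
Then p_{Quill} = 33.25 + 0.25·47 = 45.

47, 45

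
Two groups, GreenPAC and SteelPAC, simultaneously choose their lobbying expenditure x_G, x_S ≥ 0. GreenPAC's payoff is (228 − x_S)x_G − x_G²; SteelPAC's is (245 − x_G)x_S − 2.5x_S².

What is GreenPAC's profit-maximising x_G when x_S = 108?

Expanding GreenPAC's payoff: 228x_G − x_Sx_G − x_G².
∂π/∂x_G = 228 − x_S − 2x_G = 0, so x_G = 114 − 0.5x_S.
At x_S = 108: x_G = 114 − 0.5·108 = 60.

60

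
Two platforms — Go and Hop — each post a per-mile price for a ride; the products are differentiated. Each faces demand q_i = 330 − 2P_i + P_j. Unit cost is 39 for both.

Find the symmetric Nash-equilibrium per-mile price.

136

Go's profit: π = (P_{Go} − 39)(330 − 2P_{Go} + P_{Hop}).
∂π/∂P_{Go} = 408 − 4P_{Go} + P_{Hop} = 0 ⇒ P_{Go} = 102 + 0.25P_{Hop}.
Setting P_{Go} = P_{Hop} in the reaction function: P_{Go} = 102 + 0.25P_{Go}, so P_{Go} = 102 / 0.75 = 136.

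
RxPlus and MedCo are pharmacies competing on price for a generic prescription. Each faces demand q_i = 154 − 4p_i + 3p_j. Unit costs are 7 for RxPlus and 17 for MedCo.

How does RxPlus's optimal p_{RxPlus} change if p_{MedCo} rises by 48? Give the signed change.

RxPlus's profit: π = (p_{RxPlus} − 7)(154 − 4p_{RxPlus} + 3p_{MedCo}).
∂π/∂p_{RxPlus} = 182 − 8p_{RxPlus} + 3p_{MedCo} = 0 ⇒ p_{RxPlus} = 22.75 + 0.375p_{MedCo}.
The reaction-function slope is 0.375, so a 48-unit rise in p_{MedCo} moves p_{RxPlus} by 0.375 × 48 = 18. RxPlus's best response rises — the actions are strategic complements.

18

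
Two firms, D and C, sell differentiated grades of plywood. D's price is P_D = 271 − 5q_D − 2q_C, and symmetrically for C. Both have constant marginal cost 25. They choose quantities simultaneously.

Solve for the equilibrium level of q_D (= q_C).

Firm D's profit: π = q_D(271 − 5q_D − 2q_C) − 25q_D.
∂π/∂q_D = 246 − 10q_D − 2q_C = 0 ⇒ q_D = 24.6 − 0.2q_C.
By symmetry q_C = q_D; substituting into the reaction function, 1.2q_D = 24.6 and q_D = 20.5.

20.5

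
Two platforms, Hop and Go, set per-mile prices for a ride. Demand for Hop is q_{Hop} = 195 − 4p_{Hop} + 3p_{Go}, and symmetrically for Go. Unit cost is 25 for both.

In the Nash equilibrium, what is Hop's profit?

Hop's profit: π = (p_{Hop} − 25)(195 − 4p_{Hop} + 3p_{Go}).
∂π/∂p_{Hop} = 295 − 8p_{Hop} + 3p_{Go} = 0 ⇒ p_{Hop} = 36.875 + 0.375p_{Go}.
The game is symmetric, so in equilibrium p_{Go} = p_{Hop}: the reaction function gives 0.625p_{Hop} = 36.875, hence p_{Hop} = 59.
q_{Hop} = 195 − 4·59 + 3·59 = 136.
Profit = (59 − 25)·136 = 4624.

4624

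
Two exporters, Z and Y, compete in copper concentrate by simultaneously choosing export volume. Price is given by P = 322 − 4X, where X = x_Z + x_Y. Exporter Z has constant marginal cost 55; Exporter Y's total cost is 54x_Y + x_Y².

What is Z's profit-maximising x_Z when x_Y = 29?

18.875

Exporter Z's profit: π = x_Z(322 − 4(x_Z + x_Y)) − 55x_Z.
∂π/∂x_Z = 267 − 8x_Z − 4x_Y = 0, so x_Z = 33.375 − 0.5x_Y.
At x_Y = 29: x_Z = 33.375 − 0.5·29 = 18.875.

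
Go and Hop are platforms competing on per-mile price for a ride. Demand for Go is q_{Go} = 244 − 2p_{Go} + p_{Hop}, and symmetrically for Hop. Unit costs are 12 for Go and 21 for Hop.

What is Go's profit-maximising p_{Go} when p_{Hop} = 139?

101.75

Go's profit: π = (p_{Go} − 12)(244 − 2p_{Go} + p_{Hop}).
∂π/∂p_{Go} = 268 − 4p_{Go} + p_{Hop} = 0 ⇒ p_{Go} = 67 + 0.25p_{Hop}.
At p_{Hop} = 139: p_{Go} = 67 + 0.25·139 = 101.75.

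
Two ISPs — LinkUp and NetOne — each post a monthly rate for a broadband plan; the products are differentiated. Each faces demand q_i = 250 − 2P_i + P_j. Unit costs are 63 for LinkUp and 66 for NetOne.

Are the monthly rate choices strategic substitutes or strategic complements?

LinkUp's profit: π = (P_{LinkUp} − 63)(250 − 2P_{LinkUp} + P_{NetOne}).
∂π/∂P_{LinkUp} = 376 − 4P_{LinkUp} + P_{NetOne} = 0 ⇒ P_{LinkUp} = 94 + 0.25P_{NetOne}.
The best-response slope dP_{LinkUp}/dP_{NetOne} = 0.25 > 0: the reaction function is upward-sloping, so the choices are strategic complements.

strategic complements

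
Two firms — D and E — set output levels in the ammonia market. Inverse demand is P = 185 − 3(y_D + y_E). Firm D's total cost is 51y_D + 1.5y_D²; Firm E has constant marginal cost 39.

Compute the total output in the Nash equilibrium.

Firm D's profit: π = y_D(185 − 3(y_D + y_E)) − 51y_D − 1.5y_D².
∂π/∂y_D = 134 − 9y_D − 3y_E = 0, so y_D = 134/9 − (1/3)y_E.
For E: ∂π/∂y_E = 146 − 6y_E − 3y_D = 0 ⇒ y_E = 73/3 − 0.5y_D.
Plugging y_E into D's best response: y_D = 134/9 − (1/3)(73/3 − 0.5y_D) ⇒ (5/6)y_D = 61/9, so y_D = 122/15.
Then y_E = 73/3 − 0.5·(122/15) = 304/15.
Total output: 122/15 + 304/15 = 28.4.

28.4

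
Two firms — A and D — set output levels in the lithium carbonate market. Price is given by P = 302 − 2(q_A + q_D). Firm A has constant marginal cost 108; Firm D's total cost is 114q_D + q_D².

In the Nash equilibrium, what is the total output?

Firm A's profit: π = q_A(302 − 2(q_A + q_D)) − 108q_A.
∂π/∂q_A = 194 − 4q_A − 2q_D = 0, so q_A = 48.5 − 0.5q_D.
For D: ∂π/∂q_D = 188 − 6q_D − 2q_A = 0 ⇒ q_D = 94/3 − (1/3)q_A.
Substituting the second reaction function into the first: q_A = 48.5 − 0.5(94/3 − (1/3)q_A), which gives (5/6)q_A = 197/6 ⇒ q_A = 39.4.
Then q_D = 94/3 − (1/3)·39.4 = 18.2.
Total output: 39.4 + 18.2 = 57.6.

57.6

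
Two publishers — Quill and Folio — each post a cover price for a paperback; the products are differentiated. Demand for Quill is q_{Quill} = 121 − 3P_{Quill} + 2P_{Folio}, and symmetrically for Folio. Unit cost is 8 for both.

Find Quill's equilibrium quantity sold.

Quill's profit: π = (P_{Quill} − 8)(121 − 3P_{Quill} + 2P_{Folio}).
∂π/∂P_{Quill} = 145 − 6P_{Quill} + 2P_{Folio} = 0 ⇒ P_{Quill} = 145/6 + (1/3)P_{Folio}.
By symmetry P_{Folio} = P_{Quill}; substituting into the reaction function, (2/3)P_{Quill} = 145/6 and P_{Quill} = 36.25.
q_{Quill} = 121 − 3·36.25 + 2·36.25 = 84.75.

84.75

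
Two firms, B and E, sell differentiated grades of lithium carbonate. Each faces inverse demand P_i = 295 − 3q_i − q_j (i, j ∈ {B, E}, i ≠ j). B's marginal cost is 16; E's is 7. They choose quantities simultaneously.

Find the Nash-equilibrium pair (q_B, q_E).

Firm B's profit: π = q_B(295 − 3q_B − q_E) − 16q_B.
∂π/∂q_B = 279 − 6q_B − q_E = 0 ⇒ q_B = 46.5 − (1/6)q_E.
Similarly q_E = 48 − (1/6)q_B.
Substituting the second reaction function into the first: q_B = 46.5 − (1/6)(48 − (1/6)q_B), which gives (35/36)q_B = 38.5 ⇒ q_B = 39.6.
Then q_E = 48 − (1/6)·39.6 = 41.4.

39.6, 41.4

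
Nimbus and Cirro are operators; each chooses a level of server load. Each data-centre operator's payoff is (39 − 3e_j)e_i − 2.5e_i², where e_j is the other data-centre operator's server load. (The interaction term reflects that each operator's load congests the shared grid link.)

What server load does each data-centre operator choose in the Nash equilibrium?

Nimbus's payoff is (39 − 3e_C)e_N − 2.5e_N².
∂π/∂e_N = 39 − 3e_C − 5e_N = 0, so e_N = 7.8 − 0.6e_C.
The game is symmetric, so in equilibrium e_C = e_N: the reaction function gives 1.6e_N = 7.8, hence e_N = 4.875.

4.875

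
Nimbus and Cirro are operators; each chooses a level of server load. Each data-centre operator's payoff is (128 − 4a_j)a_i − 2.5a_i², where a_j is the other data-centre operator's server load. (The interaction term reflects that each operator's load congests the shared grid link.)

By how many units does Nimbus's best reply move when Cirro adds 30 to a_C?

Nimbus's payoff is (128 − 4a_C)a_N − 2.5a_N².
∂π/∂a_N = 128 − 4a_C − 5a_N = 0, so a_N = 25.6 − 0.8a_C.
The reaction-function slope is −0.8, so a 30-unit rise in a_C moves a_N by −0.8 × 30 = −24. Nimbus's best response falls — the actions are strategic substitutes.

-24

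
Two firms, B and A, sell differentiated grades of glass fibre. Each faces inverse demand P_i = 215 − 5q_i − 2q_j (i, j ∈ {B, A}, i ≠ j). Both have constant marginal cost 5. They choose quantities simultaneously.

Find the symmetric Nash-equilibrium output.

17.5

Firm B's profit: π = q_B(215 − 5q_B − 2q_A) − 5q_B.
∂π/∂q_B = 210 − 10q_B − 2q_A = 0 ⇒ q_B = 21 − 0.2q_A.
The game is symmetric, so in equilibrium q_A = q_B: the reaction function gives 1.2q_B = 21, hence q_B = 17.5.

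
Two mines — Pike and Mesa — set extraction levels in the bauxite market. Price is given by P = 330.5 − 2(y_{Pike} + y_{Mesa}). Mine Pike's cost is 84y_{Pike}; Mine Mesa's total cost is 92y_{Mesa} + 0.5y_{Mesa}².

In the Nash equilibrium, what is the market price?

178.4375

Mine Pike's profit: π = y_{Pike}(330.5 − 2(y_{Pike} + y_{Mesa})) − 84y_{Pike}.
∂π/∂y_{Pike} = 246.5 − 4y_{Pike} − 2y_{Mesa} = 0, so y_{Pike} = 61.625 − 0.5y_{Mesa}.
For Mesa: ∂π/∂y_{Mesa} = 238.5 − 5y_{Mesa} − 2y_{Pike} = 0 ⇒ y_{Mesa} = 47.7 − 0.4y_{Pike}.
Substituting the second reaction function into the first: y_{Pike} = 61.625 − 0.5(47.7 − 0.4y_{Pike}), which gives 0.8y_{Pike} = 37.775 ⇒ y_{Pike} = 1511/32.
Then y_{Mesa} = 47.7 − 0.4·(1511/32) = 28.8125.
Equilibrium price: P = 330.5 − 2·(2433/32) = 178.4375.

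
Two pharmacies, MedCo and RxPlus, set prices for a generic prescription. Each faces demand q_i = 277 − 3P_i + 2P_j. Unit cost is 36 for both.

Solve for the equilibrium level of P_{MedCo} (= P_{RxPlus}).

MedCo's profit: π = (P_{MedCo} − 36)(277 − 3P_{MedCo} + 2P_{RxPlus}).
∂π/∂P_{MedCo} = 385 − 6P_{MedCo} + 2P_{RxPlus} = 0 ⇒ P_{MedCo} = 385/6 + (1/3)P_{RxPlus}.
Setting P_{MedCo} = P_{RxPlus} in the reaction function: P_{MedCo} = 385/6 + (1/3)P_{MedCo}, so P_{MedCo} = (385/6) / (2/3) = 96.25.

96.25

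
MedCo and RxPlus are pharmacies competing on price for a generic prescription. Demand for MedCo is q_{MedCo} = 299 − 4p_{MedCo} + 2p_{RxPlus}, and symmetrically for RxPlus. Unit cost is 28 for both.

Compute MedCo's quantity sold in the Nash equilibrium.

162

MedCo's profit: π = (p_{MedCo} − 28)(299 − 4p_{MedCo} + 2p_{RxPlus}).
∂π/∂p_{MedCo} = 411 − 8p_{MedCo} + 2p_{RxPlus} = 0 ⇒ p_{MedCo} = 51.375 + 0.25p_{RxPlus}.
By symmetry p_{RxPlus} = p_{MedCo}; substituting into the reaction function, 0.75p_{MedCo} = 51.375 and p_{MedCo} = 68.5.
q_{MedCo} = 299 − 4·68.5 + 2·68.5 = 162.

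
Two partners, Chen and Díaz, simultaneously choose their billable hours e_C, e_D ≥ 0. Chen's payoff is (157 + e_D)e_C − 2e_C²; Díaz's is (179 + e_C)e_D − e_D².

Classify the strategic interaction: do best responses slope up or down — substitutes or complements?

strategic complements

Expanding Chen's payoff: 157e_C + e_De_C − 2e_C².
∂π/∂e_C = 157 + e_D − 4e_C = 0, so e_C = 39.25 + 0.25e_D.
The best-response slope de_C/de_D = 0.25 > 0: the reaction function is upward-sloping, so the choices are strategic complements.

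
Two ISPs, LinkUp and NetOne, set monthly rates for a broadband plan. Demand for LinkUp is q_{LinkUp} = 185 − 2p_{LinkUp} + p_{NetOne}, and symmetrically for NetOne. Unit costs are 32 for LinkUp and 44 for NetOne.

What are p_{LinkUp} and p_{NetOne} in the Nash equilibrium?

84.6, 89.4

LinkUp's profit: π = (p_{LinkUp} − 32)(185 − 2p_{LinkUp} + p_{NetOne}).
∂π/∂p_{LinkUp} = 249 − 4p_{LinkUp} + p_{NetOne} = 0 ⇒ p_{LinkUp} = 62.25 + 0.25p_{NetOne}.
Similarly p_{NetOne} = 68.25 + 0.25p_{LinkUp}.
Plugging p_{NetOne} into LinkUp's best response: p_{LinkUp} = 62.25 + 0.25(68.25 + 0.25p_{LinkUp}) ⇒ 0.9375p_{LinkUp} = 79.3125, so p_{LinkUp} = 84.6.
Then p_{NetOne} = 68.25 + 0.25·84.6 = 89.4.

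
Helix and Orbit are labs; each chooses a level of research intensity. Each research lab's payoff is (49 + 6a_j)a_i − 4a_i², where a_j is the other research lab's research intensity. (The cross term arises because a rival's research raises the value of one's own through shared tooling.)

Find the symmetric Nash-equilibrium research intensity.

Helix's payoff is (49 + 6a_O)a_H − 4a_H².
∂π/∂a_H = 49 + 6a_O − 8a_H = 0, so a_H = 6.125 + 0.75a_O.
Setting a_H = a_O in the reaction function: a_H = 6.125 + 0.75a_H, so a_H = 6.125 / 0.25 = 24.5.

24.5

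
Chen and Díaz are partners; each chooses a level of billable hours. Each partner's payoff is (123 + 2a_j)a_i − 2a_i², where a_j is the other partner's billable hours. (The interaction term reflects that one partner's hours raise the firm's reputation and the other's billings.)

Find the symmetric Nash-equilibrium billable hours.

Chen's payoff is (123 + 2a_D)a_C − 2a_C².
∂π/∂a_C = 123 + 2a_D − 4a_C = 0, so a_C = 30.75 + 0.5a_D.
Setting a_C = a_D in the reaction function: a_C = 30.75 + 0.5a_C, so a_C = 30.75 / 0.5 = 61.5.

61.5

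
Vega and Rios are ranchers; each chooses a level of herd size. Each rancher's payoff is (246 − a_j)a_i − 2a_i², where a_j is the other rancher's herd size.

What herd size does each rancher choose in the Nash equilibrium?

49.2

Vega's payoff is (246 − a_R)a_V − 2a_V².
∂π/∂a_V = 246 − a_R − 4a_V = 0, so a_V = 61.5 − 0.25a_R.
By symmetry a_R = a_V; substituting into the reaction function, 1.25a_V = 61.5 and a_V = 49.2.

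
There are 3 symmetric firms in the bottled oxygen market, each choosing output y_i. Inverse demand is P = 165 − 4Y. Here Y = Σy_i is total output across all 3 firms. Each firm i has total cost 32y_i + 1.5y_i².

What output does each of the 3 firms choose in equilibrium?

7

A representative firm's profit is π_i = y_i(165 − 4Y) − 32y_i − 1.5y_i², with Y = y_i + Σ_{j≠i} y_j.
First-order condition: 133 − 11y_i − 4Σ_{j≠i} y_j = 0.
Imposing symmetry (y_j = y for all j) turns Σ_{j≠i} y_j into 2y, so 133 = 19y and y = 7.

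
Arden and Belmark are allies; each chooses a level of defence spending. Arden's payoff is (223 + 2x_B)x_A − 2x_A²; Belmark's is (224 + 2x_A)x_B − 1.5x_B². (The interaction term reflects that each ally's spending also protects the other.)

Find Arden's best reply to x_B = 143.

Expanding Arden's payoff: 223x_A + 2x_Bx_A − 2x_A².
∂π/∂x_A = 223 + 2x_B − 4x_A = 0, so x_A = 55.75 + 0.5x_B.
At x_B = 143: x_A = 55.75 + 0.5·143 = 127.25.

127.25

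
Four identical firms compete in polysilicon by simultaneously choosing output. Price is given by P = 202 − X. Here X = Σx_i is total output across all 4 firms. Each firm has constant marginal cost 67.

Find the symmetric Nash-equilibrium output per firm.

27

A representative firm's profit is π_i = x_i(202 − X) − 67x_i, with X = x_i + Σ_{j≠i} x_j.
First-order condition: 135 − 2x_i − Σ_{j≠i} x_j = 0.
With identical firms, set every x_j = x: then 135 − 2x − 3x = 0, i.e. x = 135/5 = 27.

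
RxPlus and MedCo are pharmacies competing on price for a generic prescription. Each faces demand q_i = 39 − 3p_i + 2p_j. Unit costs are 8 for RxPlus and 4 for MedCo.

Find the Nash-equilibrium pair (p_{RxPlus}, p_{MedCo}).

15, 13.5

RxPlus's profit: π = (p_{RxPlus} − 8)(39 − 3p_{RxPlus} + 2p_{MedCo}).
∂π/∂p_{RxPlus} = 63 − 6p_{RxPlus} + 2p_{MedCo} = 0 ⇒ p_{RxPlus} = 10.5 + (1/3)p_{MedCo}.
Similarly p_{MedCo} = 8.5 + (1/3)p_{RxPlus}.
Substituting the second reaction function into the first: p_{RxPlus} = 10.5 + (1/3)(8.5 + (1/3)p_{RxPlus}), which gives (8/9)p_{RxPlus} = 40/3 ⇒ p_{RxPlus} = 15.
Then p_{MedCo} = 8.5 + (1/3)·15 = 13.5.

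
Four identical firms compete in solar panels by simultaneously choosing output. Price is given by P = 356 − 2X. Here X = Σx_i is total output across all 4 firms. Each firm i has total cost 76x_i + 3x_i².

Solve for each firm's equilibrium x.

17.5

A representative firm's profit is π_i = x_i(356 − 2X) − 76x_i − 3x_i², with X = x_i + Σ_{j≠i} x_j.
First-order condition: 280 − 10x_i − 2Σ_{j≠i} x_j = 0.
In a symmetric equilibrium every firm chooses the same x, so Σ_{j≠i} x_j = 3x. The condition becomes 280 − 16x = 0, giving x = 280/16 = 17.5.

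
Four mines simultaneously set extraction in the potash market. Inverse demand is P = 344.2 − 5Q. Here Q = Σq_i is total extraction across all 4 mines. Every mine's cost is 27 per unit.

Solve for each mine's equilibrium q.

12.688

A representative mine's profit is π_i = q_i(344.2 − 5Q) − 27q_i, with Q = q_i + Σ_{j≠i} q_j.
First-order condition: 317.2 − 10q_i − 5Σ_{j≠i} q_j = 0.
In a symmetric equilibrium every mine chooses the same q, so Σ_{j≠i} q_j = 3q. The condition becomes 317.2 − 25q = 0, giving q = 317.2/25 = 12.688.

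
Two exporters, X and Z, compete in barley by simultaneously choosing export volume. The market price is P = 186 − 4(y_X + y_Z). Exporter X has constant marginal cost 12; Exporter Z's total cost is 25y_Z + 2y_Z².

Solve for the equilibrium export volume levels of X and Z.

18.05, 7.4

Exporter X's profit: π = y_X(186 − 4(y_X + y_Z)) − 12y_X.
∂π/∂y_X = 174 − 8y_X − 4y_Z = 0, so y_X = 21.75 − 0.5y_Z.
For Z: ∂π/∂y_Z = 161 − 12y_Z − 4y_X = 0 ⇒ y_Z = 161/12 − (1/3)y_X.
Plugging y_Z into X's best response: y_X = 21.75 − 0.5(161/12 − (1/3)y_X) ⇒ (5/6)y_X = 361/24, so y_X = 18.05.
Then y_Z = 161/12 − (1/3)·18.05 = 7.4.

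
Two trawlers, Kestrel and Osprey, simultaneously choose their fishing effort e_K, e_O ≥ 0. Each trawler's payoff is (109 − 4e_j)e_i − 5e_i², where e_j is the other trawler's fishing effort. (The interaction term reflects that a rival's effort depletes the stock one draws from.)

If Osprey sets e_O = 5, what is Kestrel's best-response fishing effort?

8.9

Kestrel's payoff is (109 − 4e_O)e_K − 5e_K².
∂π/∂e_K = 109 − 4e_O − 10e_K = 0, so e_K = 10.9 − 0.4e_O.
At e_O = 5: e_K = 10.9 − 0.4·5 = 8.9.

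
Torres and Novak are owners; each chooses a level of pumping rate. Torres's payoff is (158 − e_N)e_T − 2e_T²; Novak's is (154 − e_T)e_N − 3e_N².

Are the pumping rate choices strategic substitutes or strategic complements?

strategic substitutes

Expanding Torres's payoff: 158e_T − e_Ne_T − 2e_T².
∂π/∂e_T = 158 − e_N − 4e_T = 0, so e_T = 39.5 − 0.25e_N.
The best-response slope de_T/de_N = −0.25 < 0: the reaction function is downward-sloping, so the choices are strategic substitutes.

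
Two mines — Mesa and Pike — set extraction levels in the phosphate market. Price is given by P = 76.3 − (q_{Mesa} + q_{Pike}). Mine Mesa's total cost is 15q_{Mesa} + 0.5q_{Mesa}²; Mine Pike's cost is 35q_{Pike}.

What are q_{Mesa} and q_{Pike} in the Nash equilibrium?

16.26, 12.52

Mine Mesa's profit: π = q_{Mesa}(76.3 − (q_{Mesa} + q_{Pike})) − 15q_{Mesa} − 0.5q_{Mesa}².
∂π/∂q_{Mesa} = 61.3 − 3q_{Mesa} − q_{Pike} = 0, so q_{Mesa} = 613/30 − (1/3)q_{Pike}.
For Pike: ∂π/∂q_{Pike} = 41.3 − 2q_{Pike} − q_{Mesa} = 0 ⇒ q_{Pike} = 20.65 − 0.5q_{Mesa}.
Plugging q_{Pike} into Mesa's best response: q_{Mesa} = 613/30 − (1/3)(20.65 − 0.5q_{Mesa}) ⇒ (5/6)q_{Mesa} = 13.55, so q_{Mesa} = 16.26.
Then q_{Pike} = 20.65 − 0.5·16.26 = 12.52.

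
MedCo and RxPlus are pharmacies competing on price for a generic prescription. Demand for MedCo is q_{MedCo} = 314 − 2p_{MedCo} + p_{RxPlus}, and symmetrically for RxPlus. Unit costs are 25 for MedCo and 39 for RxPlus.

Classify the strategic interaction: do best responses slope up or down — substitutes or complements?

MedCo's profit: π = (p_{MedCo} − 25)(314 − 2p_{MedCo} + p_{RxPlus}).
∂π/∂p_{MedCo} = 364 − 4p_{MedCo} + p_{RxPlus} = 0 ⇒ p_{MedCo} = 91 + 0.25p_{RxPlus}.
The best-response slope dp_{MedCo}/dp_{RxPlus} = 0.25 > 0: the reaction function is upward-sloping, so the choices are strategic complements.

strategic complements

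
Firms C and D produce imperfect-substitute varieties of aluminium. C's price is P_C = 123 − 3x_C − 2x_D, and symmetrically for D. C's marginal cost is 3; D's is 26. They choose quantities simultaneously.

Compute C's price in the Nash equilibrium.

Firm C's profit: π = x_C(123 − 3x_C − 2x_D) − 3x_C.
∂π/∂x_C = 120 − 6x_C − 2x_D = 0 ⇒ x_C = 20 − (1/3)x_D.
Similarly x_D = 97/6 − (1/3)x_C.
Substituting the second reaction function into the first: x_C = 20 − (1/3)(97/6 − (1/3)x_C), which gives (8/9)x_C = 263/18 ⇒ x_C = 16.4375.
Then x_D = 97/6 − (1/3)·16.4375 = 10.6875.
P_C = 123 − 3·16.4375 − 2·10.6875 = 52.3125.

52.3125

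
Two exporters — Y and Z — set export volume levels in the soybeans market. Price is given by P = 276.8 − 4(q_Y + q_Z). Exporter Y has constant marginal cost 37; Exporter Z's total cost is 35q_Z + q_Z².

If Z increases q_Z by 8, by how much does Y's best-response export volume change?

-4

Exporter Y's profit: π = q_Y(276.8 − 4(q_Y + q_Z)) − 37q_Y.
∂π/∂q_Y = 239.8 − 8q_Y − 4q_Z = 0, so q_Y = 29.975 − 0.5q_Z.
The reaction-function slope is −0.5, so an 8-unit rise in q_Z moves q_Y by −0.5 × 8 = −4. Y's best response falls — the actions are strategic substitutes.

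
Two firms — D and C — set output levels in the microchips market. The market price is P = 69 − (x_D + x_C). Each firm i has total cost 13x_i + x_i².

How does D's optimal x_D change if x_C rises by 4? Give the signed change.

-1

Firm D's profit: π = x_D(69 − (x_D + x_C)) − 13x_D − x_D².
∂π/∂x_D = 56 − 4x_D − x_C = 0, so x_D = 14 − 0.25x_C.
The reaction-function slope is −0.25, so a 4-unit rise in x_C moves x_D by −0.25 × 4 = −1. D's best response falls — the actions are strategic substitutes.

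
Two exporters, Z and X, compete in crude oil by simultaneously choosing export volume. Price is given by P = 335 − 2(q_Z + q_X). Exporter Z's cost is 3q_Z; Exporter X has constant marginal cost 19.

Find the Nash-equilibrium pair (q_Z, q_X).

58, 50

Exporter Z's profit: π = q_Z(335 − 2(q_Z + q_X)) − 3q_Z.
∂π/∂q_Z = 332 − 4q_Z − 2q_X = 0, so q_Z = 83 − 0.5q_X.
By the same steps for X: q_X = 79 − 0.5q_Z.
Solving the two reaction functions simultaneously: (1 − (−0.5)(−0.5))q_Z = 83 − 0.5·79, so 0.75q_Z = 43.5 and q_Z = 58.
Then q_X = 79 − 0.5·58 = 50.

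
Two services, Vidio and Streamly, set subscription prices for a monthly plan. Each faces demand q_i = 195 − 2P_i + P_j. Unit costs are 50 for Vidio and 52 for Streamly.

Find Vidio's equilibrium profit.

4723.92

Vidio's profit: π = (P_{Vidio} − 50)(195 − 2P_{Vidio} + P_{Streamly}).
∂π/∂P_{Vidio} = 295 − 4P_{Vidio} + P_{Streamly} = 0 ⇒ P_{Vidio} = 73.75 + 0.25P_{Streamly}.
Similarly P_{Streamly} = 74.75 + 0.25P_{Vidio}.
Solving the two reaction functions simultaneously: (1 − (0.25)(0.25))P_{Vidio} = 73.75 + 0.25·74.75, so 0.9375P_{Vidio} = 92.4375 and P_{Vidio} = 98.6.
Then P_{Streamly} = 74.75 + 0.25·98.6 = 99.4.
q_{Vidio} = 195 − 2·98.6 + 99.4 = 97.2.
Profit = (98.6 − 50)·97.2 = 4723.92.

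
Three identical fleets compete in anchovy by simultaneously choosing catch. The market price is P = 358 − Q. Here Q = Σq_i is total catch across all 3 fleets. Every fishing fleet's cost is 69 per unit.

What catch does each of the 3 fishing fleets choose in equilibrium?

A representative fishing fleet's profit is π_i = q_i(358 − Q) − 69q_i, with Q = q_i + Σ_{j≠i} q_j.
First-order condition: 289 − 2q_i − Σ_{j≠i} q_j = 0.
In a symmetric equilibrium every fishing fleet chooses the same q, so Σ_{j≠i} q_j = 2q. The condition becomes 289 − 4q = 0, giving q = 289/4 = 72.25.

72.25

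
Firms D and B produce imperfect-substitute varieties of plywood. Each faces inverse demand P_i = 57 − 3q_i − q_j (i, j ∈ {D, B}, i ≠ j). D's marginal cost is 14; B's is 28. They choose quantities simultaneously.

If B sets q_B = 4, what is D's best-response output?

Firm D's profit: π = q_D(57 − 3q_D − q_B) − 14q_D.
∂π/∂q_D = 43 − 6q_D − q_B = 0 ⇒ q_D = 43/6 − (1/6)q_B.
At q_B = 4: q_D = 43/6 − (1/6)·4 = 6.5.

6.5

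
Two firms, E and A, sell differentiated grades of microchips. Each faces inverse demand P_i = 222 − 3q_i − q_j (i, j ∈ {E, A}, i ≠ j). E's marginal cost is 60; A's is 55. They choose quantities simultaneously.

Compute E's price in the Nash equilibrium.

Firm E's profit: π = q_E(222 − 3q_E − q_A) − 60q_E.
∂π/∂q_E = 162 − 6q_E − q_A = 0 ⇒ q_E = 27 − (1/6)q_A.
Similarly q_A = 167/6 − (1/6)q_E.
Plugging q_A into E's best response: q_E = 27 − (1/6)(167/6 − (1/6)q_E) ⇒ (35/36)q_E = 805/36, so q_E = 23.
Then q_A = 167/6 − (1/6)·23 = 24.
P_E = 222 − 3·23 − 24 = 129.

129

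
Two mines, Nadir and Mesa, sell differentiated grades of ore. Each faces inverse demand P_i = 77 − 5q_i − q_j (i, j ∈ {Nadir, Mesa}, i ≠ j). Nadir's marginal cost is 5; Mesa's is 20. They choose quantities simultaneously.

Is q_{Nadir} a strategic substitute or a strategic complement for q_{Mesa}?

Mine Nadir's profit: π = q_{Nadir}(77 − 5q_{Nadir} − q_{Mesa}) − 5q_{Nadir}.
∂π/∂q_{Nadir} = 72 − 10q_{Nadir} − q_{Mesa} = 0 ⇒ q_{Nadir} = 7.2 − 0.1q_{Mesa}.
The best-response slope dq_{Nadir}/dq_{Mesa} = −0.1 < 0: the reaction function is downward-sloping, so the choices are strategic substitutes.

strategic substitutes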